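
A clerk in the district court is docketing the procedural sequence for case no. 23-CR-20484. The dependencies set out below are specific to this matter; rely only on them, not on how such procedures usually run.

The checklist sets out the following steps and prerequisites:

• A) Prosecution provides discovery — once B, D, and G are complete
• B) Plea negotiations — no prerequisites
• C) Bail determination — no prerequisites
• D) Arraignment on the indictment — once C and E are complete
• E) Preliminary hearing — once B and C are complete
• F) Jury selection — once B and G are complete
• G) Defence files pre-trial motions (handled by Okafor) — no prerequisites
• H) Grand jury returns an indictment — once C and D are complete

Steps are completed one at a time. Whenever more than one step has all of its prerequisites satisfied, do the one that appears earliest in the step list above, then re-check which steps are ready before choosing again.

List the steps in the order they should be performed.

B → C → E → D → G → A → F → H

Nothing is required for B, C and G. B is listed earlier → B first.
Now C and G have their prerequisites met. C is listed earlier, so C next.
E now also ready, so the ready set is {E, G}; E is listed earlier → E.
D and G are both available; D is listed earlier → D.
Now G and H have their prerequisites met. G is listed earlier, so G next.
Ready: A, F and H. A is listed earlier → A.
Ready: F and H. F is listed earlier → F.
H needed C and D, now all done → H.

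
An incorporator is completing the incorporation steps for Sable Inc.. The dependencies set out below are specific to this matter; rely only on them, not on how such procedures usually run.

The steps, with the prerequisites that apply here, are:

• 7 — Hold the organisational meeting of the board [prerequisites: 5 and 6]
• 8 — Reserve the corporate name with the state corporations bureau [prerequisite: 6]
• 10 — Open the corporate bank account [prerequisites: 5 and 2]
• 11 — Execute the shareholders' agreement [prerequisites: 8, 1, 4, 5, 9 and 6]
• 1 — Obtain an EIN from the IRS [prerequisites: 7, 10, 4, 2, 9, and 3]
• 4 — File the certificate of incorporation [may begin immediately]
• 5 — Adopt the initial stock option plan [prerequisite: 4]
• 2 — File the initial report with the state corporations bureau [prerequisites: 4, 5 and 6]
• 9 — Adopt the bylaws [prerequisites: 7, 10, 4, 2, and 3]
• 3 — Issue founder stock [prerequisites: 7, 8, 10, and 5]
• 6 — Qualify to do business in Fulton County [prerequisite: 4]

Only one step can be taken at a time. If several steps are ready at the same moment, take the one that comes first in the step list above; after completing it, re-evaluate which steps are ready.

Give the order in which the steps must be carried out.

4 has no prerequisites → 4 first.
Ready: 5 and 6. 5 is listed earlier → 5.
6 needed 4, now all done → 6.
Now 7, 8 and 2 have their prerequisites met. 7 is listed earlier, so 7 next.
Ready: 8 and 2. 8 is listed earlier → 8.
2 needed 4, 5 and 6, now all done → 2.
That leaves 10 as the only ready step → 10.
3 needed 7, 8, 10 and 5, now all done → 3.
Next only 9 has its prerequisites met → 9.
1 needed 7, 10, 4, 2, 9 and 3, now all done → 1.
11 is the only step now ready → 11.

4 → 5 → 6 → 7 → 8 → 2 → 10 → 3 → 9 → 1 → 11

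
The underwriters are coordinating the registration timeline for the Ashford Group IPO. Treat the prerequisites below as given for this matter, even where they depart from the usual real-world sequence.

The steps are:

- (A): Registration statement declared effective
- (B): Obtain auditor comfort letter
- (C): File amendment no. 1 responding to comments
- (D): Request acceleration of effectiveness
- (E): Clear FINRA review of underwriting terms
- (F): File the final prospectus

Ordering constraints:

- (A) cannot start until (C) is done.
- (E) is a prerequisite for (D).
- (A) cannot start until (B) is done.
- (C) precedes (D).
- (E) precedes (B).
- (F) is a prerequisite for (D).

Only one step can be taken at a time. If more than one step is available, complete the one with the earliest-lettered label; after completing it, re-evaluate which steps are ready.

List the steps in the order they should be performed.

(C) → (E) → (B) → (A) → (F) → (D)

Nothing is required for (C), (E) and (F). (C) has the earlier label → (C) first.
(E) and (F) are both available; (E) has the earlier label → (E).
(B) now also ready, so the ready set is {(B), (F)}; (B) has the earlier label → (B).
(A) now also ready, so the ready set is {(A), (F)}; (A) has the earlier label → (A).
That leaves (F) as the only ready step → (F).
That leaves (D) as the only ready step → (D).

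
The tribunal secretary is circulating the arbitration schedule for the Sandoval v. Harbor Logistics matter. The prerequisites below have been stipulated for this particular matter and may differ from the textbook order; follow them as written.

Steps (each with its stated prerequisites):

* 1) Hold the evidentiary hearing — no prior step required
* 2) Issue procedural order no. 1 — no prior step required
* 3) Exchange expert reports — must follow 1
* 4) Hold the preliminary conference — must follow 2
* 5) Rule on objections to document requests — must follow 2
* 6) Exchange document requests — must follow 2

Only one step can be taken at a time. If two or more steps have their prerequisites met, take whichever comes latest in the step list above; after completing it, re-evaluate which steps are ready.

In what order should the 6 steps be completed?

Nothing is required for 2 and 1. 2 is listed later → 2 first.
6, 5, 4 and 1 are all available; 6 is listed later → 6.
Ready: 5, 4 and 1. 5 is listed later → 5.
Now 4 and 1 have their prerequisites met. 4 is listed later, so 4 next.
Next only 1 has its prerequisites met → 1.
3 is the only step now ready → 3.

2, 6, 5, 4, 1, 3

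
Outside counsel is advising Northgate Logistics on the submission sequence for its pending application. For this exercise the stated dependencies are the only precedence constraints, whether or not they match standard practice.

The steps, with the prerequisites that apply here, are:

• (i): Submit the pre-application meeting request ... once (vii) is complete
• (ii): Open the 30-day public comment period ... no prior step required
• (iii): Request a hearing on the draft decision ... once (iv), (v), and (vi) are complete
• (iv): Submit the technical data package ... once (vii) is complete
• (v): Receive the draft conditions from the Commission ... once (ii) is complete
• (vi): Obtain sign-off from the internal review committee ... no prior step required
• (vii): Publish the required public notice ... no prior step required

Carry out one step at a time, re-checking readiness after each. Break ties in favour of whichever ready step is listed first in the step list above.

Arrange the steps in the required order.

(ii), (v), (vi), (vii), (i), (iv), (iii)

Nothing is required for (ii), (vi) and (vii). (ii) is listed earlier → (ii) first.
(v) now also ready, so the ready set is {(v), (vi), (vii)}; (v) is listed earlier → (v).
Now (vi) and (vii) have their prerequisites met. (vi) is listed earlier, so (vi) next.
(vii) is the only step now ready → (vii).
Ready: (i) and (iv). (i) is listed earlier → (i).
(iv) is the only step now ready → (iv).
(iii) needed (iv), (v) and (vi), now all done → (iii).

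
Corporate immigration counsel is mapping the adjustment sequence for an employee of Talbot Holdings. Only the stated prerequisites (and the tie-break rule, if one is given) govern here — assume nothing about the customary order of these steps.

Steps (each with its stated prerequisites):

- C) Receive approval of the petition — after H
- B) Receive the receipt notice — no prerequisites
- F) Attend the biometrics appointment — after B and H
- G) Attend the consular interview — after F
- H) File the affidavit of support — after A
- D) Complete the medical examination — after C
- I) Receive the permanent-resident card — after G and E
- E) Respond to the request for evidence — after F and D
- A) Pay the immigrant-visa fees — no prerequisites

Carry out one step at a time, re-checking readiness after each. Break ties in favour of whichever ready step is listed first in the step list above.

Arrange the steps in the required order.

Nothing is required for B and A. B is listed earlier → B first.
That leaves A as the only ready step → A.
H needed A, now all done → H.
C and F are both available; C is listed earlier → C.
D now also ready, so the ready set is {F, D}; F is listed earlier → F.
G now also ready, so the ready set is {G, D}; G is listed earlier → G.
That leaves D as the only ready step → D.
E is the only step now ready → E.
Next only I has its prerequisites met → I.

B → A → H → C → F → G → D → E → I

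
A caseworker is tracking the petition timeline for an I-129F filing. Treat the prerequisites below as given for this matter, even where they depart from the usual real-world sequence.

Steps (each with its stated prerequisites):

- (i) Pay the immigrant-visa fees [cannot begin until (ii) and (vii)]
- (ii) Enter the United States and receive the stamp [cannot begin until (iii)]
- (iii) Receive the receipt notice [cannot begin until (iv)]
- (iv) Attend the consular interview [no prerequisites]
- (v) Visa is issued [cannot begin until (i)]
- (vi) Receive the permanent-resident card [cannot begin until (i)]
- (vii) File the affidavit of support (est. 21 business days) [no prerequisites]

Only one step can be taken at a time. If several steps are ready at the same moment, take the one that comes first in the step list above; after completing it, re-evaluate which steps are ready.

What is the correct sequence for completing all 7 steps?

(iv) (iii) (ii) (vii) (i) (v) (vi)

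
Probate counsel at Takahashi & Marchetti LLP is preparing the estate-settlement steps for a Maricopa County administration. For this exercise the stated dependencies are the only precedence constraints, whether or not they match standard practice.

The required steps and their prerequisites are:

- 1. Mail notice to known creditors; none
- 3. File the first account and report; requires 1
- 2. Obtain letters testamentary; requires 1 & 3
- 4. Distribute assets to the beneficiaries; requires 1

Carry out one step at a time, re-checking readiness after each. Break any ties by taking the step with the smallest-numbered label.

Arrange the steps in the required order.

1 is the only step with nothing outstanding, so it goes first.
Ready: 3 and 4. 3 has the earlier label → 3.
Now 2 and 4 have their prerequisites met. 2 has the earlier label, so 2 next.
4 needed 1, now all done → 4.

1, 3, 2, 4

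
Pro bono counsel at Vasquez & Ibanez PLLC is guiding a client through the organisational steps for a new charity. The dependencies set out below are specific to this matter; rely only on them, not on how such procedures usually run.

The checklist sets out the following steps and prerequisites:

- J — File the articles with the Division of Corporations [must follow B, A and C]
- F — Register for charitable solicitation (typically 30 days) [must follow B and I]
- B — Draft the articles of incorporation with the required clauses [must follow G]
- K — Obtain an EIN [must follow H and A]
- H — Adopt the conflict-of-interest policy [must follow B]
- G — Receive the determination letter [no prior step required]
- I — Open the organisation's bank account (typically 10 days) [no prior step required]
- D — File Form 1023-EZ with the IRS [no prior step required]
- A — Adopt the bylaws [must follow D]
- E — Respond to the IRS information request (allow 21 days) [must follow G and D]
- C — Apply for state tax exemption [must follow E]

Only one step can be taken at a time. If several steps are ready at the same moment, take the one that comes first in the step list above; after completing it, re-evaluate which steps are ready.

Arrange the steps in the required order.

G, I and D have no prerequisites; G is listed earlier, so G is first.
B now also ready, so the ready set is {B, I, D}; B is listed earlier → B.
H, I and D are all available; H is listed earlier → H.
Ready: I and D. I is listed earlier → I.
Ready: F and D. F is listed earlier → F.
That leaves D as the only ready step → D.
Ready: A and E. A is listed earlier → A.
K and E are both available; K is listed earlier → K.
E is the only step now ready → E.
That leaves C as the only ready step → C.
Next only J has its prerequisites met → J.

G, B, H, I, F, D, A, K, E, C, J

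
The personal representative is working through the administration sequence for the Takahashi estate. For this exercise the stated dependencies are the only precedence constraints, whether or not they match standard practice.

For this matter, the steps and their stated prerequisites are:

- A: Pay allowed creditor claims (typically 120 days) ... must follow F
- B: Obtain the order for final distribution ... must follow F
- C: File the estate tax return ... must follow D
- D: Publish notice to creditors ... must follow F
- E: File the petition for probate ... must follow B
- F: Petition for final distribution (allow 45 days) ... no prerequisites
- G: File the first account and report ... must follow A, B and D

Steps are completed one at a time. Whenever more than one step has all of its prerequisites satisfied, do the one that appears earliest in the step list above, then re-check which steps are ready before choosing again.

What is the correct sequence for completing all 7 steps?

F A B D C E G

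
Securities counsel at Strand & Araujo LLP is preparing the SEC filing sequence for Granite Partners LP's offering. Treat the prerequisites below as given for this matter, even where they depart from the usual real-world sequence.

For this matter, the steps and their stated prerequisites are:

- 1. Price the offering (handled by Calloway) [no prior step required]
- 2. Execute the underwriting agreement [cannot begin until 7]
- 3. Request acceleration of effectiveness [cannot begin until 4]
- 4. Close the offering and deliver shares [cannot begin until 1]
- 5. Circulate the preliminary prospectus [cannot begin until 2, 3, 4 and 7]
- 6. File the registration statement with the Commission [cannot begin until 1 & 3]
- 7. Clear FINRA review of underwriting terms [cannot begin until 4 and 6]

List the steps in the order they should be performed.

1 → 4 → 3 → 6 → 7 → 2 → 5

1 is the only step with nothing outstanding, so it goes first.
Next only 4 has its prerequisites met → 4.
Next only 3 has its prerequisites met → 3.
6 is the only step now ready → 6.
That leaves 7 as the only ready step → 7.
Next only 2 has its prerequisites met → 2.
5 is the only step now ready → 5.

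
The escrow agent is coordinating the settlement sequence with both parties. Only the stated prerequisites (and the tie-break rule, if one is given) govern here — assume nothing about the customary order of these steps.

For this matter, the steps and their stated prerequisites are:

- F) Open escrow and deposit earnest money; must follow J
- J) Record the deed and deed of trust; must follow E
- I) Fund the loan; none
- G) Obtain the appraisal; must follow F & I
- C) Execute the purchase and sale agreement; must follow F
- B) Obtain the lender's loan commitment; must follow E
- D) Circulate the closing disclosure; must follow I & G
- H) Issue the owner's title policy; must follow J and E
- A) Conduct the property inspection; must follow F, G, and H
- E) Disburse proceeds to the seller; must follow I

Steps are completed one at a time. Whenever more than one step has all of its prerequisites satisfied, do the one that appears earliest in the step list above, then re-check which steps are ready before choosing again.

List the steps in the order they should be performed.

I, E, J, F, G, C, B, D, H, A

I has no prerequisites → I first.
Next only E has its prerequisites met → E.
Now J and B have their prerequisites met. J is listed earlier, so J next.
F and H now also ready, so the ready set is {F, B, H}; F is listed earlier → F.
G, C, B and H are all available; G is listed earlier → G.
D now also ready, so the ready set is {C, B, D, H}; C is listed earlier → C.
B, D and H are all available; B is listed earlier → B.
Ready: D and H. D is listed earlier → D.
Next only H has its prerequisites met → H.
A needed F, G and H, now all done → A.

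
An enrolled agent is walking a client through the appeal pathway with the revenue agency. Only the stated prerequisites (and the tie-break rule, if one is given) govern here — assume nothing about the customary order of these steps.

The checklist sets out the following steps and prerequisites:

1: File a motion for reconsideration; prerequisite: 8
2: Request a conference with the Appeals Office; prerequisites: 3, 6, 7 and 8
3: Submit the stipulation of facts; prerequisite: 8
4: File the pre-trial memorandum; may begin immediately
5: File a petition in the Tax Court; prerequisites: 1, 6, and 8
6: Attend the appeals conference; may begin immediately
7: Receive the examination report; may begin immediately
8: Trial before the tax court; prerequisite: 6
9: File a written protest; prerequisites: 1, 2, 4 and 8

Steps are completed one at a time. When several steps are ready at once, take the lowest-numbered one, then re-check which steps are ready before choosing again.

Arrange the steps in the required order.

4, 6, 7, 8, 1, 3, 2, 5, 9

4, 6 and 7 have no prerequisites; 4 has the earlier label, so 4 is first.
6 and 7 are both available; 6 has the earlier label → 6.
Now 7 and 8 have their prerequisites met. 7 has the earlier label, so 7 next.
8 needed 6, now all done → 8.
Now 1 and 3 have their prerequisites met. 1 has the earlier label, so 1 next.
5 now also ready, so the ready set is {3, 5}; 3 has the earlier label → 3.
2 now also ready, so the ready set is {2, 5}; 2 has the earlier label → 2.
9 now also ready, so the ready set is {5, 9}; 5 has the earlier label → 5.
That leaves 9 as the only ready step → 9.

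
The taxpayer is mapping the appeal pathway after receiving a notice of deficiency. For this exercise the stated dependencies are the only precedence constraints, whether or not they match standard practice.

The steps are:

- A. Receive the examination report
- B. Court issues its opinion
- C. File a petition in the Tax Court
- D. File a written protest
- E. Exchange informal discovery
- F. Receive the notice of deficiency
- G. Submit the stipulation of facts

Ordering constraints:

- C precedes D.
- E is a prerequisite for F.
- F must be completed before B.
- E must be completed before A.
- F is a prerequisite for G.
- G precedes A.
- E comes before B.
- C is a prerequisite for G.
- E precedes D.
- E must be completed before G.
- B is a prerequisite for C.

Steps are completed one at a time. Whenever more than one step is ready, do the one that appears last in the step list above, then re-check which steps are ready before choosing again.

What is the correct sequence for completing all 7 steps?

E → F → B → C → G → D → A

E has no prerequisites → E first.
Next only F has its prerequisites met → F.
That leaves B as the only ready step → B.
C needed B, now all done → C.
Now G and D have their prerequisites met. G is listed later, so G next.
A now also ready, so the ready set is {D, A}; D is listed later → D.
A needed G and E, now all done → A.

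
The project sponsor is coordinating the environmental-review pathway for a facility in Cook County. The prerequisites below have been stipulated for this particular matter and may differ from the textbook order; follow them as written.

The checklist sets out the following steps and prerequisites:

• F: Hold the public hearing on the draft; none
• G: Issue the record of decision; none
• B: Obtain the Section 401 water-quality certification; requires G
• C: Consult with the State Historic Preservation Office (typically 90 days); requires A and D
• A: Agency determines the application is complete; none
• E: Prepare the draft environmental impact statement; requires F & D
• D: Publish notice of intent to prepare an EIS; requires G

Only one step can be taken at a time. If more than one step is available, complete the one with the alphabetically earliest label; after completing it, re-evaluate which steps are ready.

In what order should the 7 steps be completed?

A, F, G, B, D, C, E

A, F and G have no prerequisites; A has the earlier label, so A is first.
Ready: F and G. F has the earlier label → F.
Next only G has its prerequisites met → G.
Now B and D have their prerequisites met. B has the earlier label, so B next.
That leaves D as the only ready step → D.
Ready: C and E. C has the earlier label → C.
E needed D and F, now all done → E.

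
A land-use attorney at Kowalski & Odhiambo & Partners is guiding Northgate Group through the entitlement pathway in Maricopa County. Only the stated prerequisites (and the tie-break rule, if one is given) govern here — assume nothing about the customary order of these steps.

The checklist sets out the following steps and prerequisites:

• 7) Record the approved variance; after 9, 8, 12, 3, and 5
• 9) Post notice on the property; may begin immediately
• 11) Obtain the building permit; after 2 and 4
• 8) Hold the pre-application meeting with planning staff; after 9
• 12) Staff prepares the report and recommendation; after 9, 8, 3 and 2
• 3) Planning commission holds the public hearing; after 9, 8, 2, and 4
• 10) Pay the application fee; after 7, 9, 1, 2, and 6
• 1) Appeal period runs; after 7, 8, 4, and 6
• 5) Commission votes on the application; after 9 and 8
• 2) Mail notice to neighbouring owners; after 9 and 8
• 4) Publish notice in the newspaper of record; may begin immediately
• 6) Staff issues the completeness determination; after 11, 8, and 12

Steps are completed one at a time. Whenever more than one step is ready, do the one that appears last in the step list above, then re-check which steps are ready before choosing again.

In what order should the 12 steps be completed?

4 → 9 → 8 → 2 → 5 → 3 → 12 → 11 → 6 → 7 → 1 → 10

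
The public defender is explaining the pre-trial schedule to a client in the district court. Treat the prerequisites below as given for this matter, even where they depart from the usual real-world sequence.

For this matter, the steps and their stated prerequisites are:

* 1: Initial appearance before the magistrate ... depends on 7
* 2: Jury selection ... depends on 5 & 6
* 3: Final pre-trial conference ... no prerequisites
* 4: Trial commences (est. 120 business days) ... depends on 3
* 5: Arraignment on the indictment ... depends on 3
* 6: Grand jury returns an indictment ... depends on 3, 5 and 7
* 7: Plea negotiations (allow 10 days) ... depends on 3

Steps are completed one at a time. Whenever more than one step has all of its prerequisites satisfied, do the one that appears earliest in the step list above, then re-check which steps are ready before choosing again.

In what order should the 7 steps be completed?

Only 3 has no prerequisites, so it is first.
4, 5 and 7 are all available; 4 is listed earlier → 4.
Ready: 5 and 7. 5 is listed earlier → 5.
7 needed 3, now all done → 7.
1 and 6 are both available; 1 is listed earlier → 1.
That leaves 6 as the only ready step → 6.
That leaves 2 as the only ready step → 2.

3 → 4 → 5 → 7 → 1 → 6 → 2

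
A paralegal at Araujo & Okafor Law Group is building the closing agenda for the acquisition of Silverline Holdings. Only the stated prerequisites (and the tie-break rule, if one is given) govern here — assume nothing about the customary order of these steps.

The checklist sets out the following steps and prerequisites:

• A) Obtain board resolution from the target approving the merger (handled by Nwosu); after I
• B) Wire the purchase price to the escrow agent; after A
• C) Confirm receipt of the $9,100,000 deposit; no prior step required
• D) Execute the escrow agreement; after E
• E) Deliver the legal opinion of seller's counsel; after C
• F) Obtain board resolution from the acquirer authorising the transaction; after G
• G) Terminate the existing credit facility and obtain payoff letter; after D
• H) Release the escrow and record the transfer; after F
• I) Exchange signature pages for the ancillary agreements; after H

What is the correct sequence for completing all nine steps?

C → E → D → G → F → H → I → A → B

C is the only step with nothing outstanding, so it goes first.
That leaves E as the only ready step → E.
That leaves D as the only ready step → D.
That leaves G as the only ready step → G.
F is the only step now ready → F.
H needed F, now all done → H.
I needed H, now all done → I.
That leaves A as the only ready step → A.
B is the only step now ready → B.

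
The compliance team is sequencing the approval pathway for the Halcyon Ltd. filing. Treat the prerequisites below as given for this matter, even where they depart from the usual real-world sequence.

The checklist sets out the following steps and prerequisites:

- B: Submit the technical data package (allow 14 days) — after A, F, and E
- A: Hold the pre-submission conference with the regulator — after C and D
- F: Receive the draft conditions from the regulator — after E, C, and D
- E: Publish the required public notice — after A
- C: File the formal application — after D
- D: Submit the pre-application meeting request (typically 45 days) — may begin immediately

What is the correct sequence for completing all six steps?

D has no prerequisites → D first.
C needed D, now all done → C.
Next only A has its prerequisites met → A.
E needed A, now all done → E.
That leaves F as the only ready step → F.
Next only B has its prerequisites met → B.

D C A E F B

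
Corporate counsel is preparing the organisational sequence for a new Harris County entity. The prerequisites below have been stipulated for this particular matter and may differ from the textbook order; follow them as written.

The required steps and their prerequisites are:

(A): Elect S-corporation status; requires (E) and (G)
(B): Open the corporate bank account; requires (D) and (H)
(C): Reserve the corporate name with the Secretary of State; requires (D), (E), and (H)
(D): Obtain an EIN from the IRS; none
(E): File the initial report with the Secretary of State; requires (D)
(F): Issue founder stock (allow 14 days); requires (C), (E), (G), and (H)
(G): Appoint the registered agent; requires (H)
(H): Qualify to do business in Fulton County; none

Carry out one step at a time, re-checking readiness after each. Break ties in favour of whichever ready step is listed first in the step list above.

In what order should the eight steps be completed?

(D), (E), (H), (B), (C), (G), (A), (F)

Nothing is required for (D) and (H). (D) is listed earlier → (D) first.
Ready: (E) and (H). (E) is listed earlier → (E).
That leaves (H) as the only ready step → (H).
Ready: (B), (C) and (G). (B) is listed earlier → (B).
Ready: (C) and (G). (C) is listed earlier → (C).
(G) needed (H), now all done → (G).
Ready: (A) and (F). (A) is listed earlier → (A).
(F) needed (C), (E), (G) and (H), now all done → (F).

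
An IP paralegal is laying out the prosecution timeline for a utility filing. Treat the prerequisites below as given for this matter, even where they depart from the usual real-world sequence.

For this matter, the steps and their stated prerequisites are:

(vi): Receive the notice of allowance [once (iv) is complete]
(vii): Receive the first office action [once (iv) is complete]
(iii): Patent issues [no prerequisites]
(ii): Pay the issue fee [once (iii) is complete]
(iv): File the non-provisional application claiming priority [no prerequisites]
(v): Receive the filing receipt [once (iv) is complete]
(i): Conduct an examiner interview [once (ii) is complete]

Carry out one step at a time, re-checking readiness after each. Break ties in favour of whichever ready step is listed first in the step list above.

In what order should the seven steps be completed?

(iii), (ii), (iv), (vi), (vii), (v), (i)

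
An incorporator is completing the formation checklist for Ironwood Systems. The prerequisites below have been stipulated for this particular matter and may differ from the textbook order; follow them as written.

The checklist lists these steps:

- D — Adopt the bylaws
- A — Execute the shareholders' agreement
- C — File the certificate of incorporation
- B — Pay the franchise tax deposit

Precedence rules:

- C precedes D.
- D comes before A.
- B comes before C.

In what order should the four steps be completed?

B → C → D → A

B is the only step with nothing outstanding, so it goes first.
That leaves C as the only ready step → C.
D is the only step now ready → D.
A needed D, now all done → A.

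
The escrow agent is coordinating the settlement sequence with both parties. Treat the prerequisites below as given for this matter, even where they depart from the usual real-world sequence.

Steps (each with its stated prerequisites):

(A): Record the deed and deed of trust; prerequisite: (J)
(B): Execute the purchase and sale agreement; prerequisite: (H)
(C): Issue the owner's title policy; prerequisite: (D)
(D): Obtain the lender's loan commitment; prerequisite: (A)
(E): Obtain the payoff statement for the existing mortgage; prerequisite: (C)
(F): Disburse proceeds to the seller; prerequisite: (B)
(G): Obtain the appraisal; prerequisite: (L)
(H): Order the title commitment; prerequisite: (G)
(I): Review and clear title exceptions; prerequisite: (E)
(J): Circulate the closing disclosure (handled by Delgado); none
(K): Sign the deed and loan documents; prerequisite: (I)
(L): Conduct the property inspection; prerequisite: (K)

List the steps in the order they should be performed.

(J), (A), (D), (C), (E), (I), (K), (L), (G), (H), (B), (F)

Only (J) has no prerequisites, so it is first.
(A) is the only step now ready → (A).
That leaves (D) as the only ready step → (D).
(C) needed (D), now all done → (C).
(E) needed (C), now all done → (E).
(I) is the only step now ready → (I).
(K) needed (I), now all done → (K).
That leaves (L) as the only ready step → (L).
(G) is the only step now ready → (G).
(H) needed (G), now all done → (H).
(B) needed (H), now all done → (B).
(F) is the only step now ready → (F).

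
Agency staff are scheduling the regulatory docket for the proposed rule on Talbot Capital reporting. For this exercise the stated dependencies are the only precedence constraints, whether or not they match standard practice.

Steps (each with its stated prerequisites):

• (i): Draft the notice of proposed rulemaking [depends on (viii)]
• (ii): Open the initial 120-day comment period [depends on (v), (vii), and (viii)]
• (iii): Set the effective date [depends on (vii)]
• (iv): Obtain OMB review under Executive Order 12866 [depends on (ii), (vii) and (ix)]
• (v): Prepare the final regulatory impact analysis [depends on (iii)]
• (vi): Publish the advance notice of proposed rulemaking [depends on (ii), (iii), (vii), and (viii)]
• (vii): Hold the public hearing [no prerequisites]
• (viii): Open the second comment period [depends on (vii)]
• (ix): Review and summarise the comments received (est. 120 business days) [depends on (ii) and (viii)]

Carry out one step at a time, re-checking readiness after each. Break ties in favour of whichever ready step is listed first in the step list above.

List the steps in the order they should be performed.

(vii) (iii) (v) (viii) (i) (ii) (vi) (ix) (iv)

(vii) is the only step with nothing outstanding, so it goes first.
(iii) and (viii) are both available; (iii) is listed earlier → (iii).
(v) now also ready, so the ready set is {(v), (viii)}; (v) is listed earlier → (v).
That leaves (viii) as the only ready step → (viii).
(i) and (ii) are both available; (i) is listed earlier → (i).
(ii) needed (v), (vii) and (viii), now all done → (ii).
(vi) and (ix) are both available; (vi) is listed earlier → (vi).
(ix) needed (ii) and (viii), now all done → (ix).
That leaves (iv) as the only ready step → (iv).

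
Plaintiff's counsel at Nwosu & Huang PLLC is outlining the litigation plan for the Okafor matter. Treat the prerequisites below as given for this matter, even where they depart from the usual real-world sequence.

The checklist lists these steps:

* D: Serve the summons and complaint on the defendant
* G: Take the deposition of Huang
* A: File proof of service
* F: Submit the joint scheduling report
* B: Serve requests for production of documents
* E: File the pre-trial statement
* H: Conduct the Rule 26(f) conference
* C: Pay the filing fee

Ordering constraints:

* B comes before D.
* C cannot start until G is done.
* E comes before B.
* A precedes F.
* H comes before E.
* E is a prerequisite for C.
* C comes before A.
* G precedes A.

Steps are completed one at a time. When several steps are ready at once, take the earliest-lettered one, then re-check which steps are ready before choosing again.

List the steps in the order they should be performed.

G, H, E, B, C, A, D, F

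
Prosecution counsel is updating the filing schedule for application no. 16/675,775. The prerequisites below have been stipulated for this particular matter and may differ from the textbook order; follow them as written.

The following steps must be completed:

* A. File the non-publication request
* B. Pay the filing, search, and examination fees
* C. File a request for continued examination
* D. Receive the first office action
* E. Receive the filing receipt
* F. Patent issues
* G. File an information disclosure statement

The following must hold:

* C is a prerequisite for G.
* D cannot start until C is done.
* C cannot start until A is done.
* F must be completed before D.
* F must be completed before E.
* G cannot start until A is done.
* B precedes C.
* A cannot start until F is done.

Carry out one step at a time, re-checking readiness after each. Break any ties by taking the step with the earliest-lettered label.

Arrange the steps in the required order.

B, F, A, C, D, E, G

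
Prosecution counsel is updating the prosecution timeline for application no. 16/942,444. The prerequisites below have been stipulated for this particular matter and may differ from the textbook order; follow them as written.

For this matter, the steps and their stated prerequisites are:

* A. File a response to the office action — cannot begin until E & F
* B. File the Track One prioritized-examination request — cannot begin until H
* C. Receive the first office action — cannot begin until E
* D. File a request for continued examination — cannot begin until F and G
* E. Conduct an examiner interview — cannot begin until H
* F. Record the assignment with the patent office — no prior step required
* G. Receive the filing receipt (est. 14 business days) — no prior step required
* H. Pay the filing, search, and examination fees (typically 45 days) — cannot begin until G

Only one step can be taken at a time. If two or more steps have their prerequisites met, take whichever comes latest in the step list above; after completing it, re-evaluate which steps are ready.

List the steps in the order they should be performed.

G, H, F, E, D, C, B, A

G and F have no prerequisites; G is listed later, so G is first.
Ready: H and F. H is listed later → H.
E and B now also ready, so the ready set is {F, E, B}; F is listed later → F.
D now also ready, so the ready set is {E, D, B}; E is listed later → E.
C and A now also ready, so the ready set is {D, C, B, A}; D is listed later → D.
C, B and A are all available; C is listed later → C.
Now B and A have their prerequisites met. B is listed later, so B next.
A needed F and E, now all done → A.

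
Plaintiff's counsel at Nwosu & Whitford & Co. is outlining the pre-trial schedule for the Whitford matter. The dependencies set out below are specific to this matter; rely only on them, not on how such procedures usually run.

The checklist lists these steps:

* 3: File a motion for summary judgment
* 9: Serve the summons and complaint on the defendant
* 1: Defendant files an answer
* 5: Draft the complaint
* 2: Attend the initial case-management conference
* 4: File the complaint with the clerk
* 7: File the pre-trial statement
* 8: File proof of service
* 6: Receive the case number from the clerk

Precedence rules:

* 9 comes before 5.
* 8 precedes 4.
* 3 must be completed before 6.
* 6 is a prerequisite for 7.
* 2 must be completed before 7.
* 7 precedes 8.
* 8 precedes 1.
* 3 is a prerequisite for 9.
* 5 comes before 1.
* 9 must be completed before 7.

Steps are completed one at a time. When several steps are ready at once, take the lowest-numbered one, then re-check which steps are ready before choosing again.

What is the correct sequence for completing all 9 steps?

Nothing is required for 2 and 3. 2 has the earlier label → 2 first.
That leaves 3 as the only ready step → 3.
Ready: 6 and 9. 6 has the earlier label → 6.
9 needed 3, now all done → 9.
Now 5 and 7 have their prerequisites met. 5 has the earlier label, so 5 next.
Next only 7 has its prerequisites met → 7.
8 is the only step now ready → 8.
Ready: 1 and 4. 1 has the earlier label → 1.
4 is the only step now ready → 4.

2 3 6 9 5 7 8 1 4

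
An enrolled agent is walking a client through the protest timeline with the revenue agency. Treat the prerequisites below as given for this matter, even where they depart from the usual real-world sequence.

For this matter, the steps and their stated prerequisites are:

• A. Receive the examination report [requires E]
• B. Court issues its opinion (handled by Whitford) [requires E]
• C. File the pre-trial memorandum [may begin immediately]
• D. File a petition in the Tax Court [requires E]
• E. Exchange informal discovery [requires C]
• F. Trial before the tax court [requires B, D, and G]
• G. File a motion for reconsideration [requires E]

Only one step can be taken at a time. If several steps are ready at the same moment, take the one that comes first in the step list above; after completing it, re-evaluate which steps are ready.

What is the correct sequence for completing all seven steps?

C, E, A, B, D, G, F

C is the only step with nothing outstanding, so it goes first.
E needed C, now all done → E.
Ready: A, B, D and G. A is listed earlier → A.
Now B, D and G have their prerequisites met. B is listed earlier, so B next.
Now D and G have their prerequisites met. D is listed earlier, so D next.
That leaves G as the only ready step → G.
F needed B, D and G, now all done → F.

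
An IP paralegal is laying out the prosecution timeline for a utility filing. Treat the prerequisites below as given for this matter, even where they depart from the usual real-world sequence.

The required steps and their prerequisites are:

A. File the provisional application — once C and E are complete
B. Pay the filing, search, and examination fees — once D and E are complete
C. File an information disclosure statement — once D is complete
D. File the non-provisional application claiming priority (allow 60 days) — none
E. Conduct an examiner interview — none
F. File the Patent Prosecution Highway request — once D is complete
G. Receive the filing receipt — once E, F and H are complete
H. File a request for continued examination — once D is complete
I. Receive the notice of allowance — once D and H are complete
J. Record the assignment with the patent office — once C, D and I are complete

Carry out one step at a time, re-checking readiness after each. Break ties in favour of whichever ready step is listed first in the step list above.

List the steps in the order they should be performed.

D and E have no prerequisites; D is listed earlier, so D is first.
Now C, E, F and H have their prerequisites met. C is listed earlier, so C next.
E, F and H are all available; E is listed earlier → E.
A and B now also ready, so the ready set is {A, B, F, H}; A is listed earlier → A.
B, F and H are all available; B is listed earlier → B.
F and H are both available; F is listed earlier → F.
H needed D, now all done → H.
Now G and I have their prerequisites met. G is listed earlier, so G next.
I is the only step now ready → I.
J needed C, D and I, now all done → J.

D, C, E, A, B, F, H, G, I, J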